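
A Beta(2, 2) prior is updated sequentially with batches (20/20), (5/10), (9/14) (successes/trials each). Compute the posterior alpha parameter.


Sequential conjugate updating is equivalent to a single batch update.
Total successes across all batches = 34
alpha_posterior = alpha_prior + total_successes = 2 + 34
= 36

36


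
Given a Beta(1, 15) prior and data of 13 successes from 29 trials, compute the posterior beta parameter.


Number of failures = 29 - 13 = 16
Posterior beta = 15 + 16 = 31

31


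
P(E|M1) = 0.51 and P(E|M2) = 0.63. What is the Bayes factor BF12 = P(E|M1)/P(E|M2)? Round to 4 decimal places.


Bayes factor BF12 = P(E|M1) / P(E|M2)
= 0.51 / 0.63
= 0.8095

0.8095


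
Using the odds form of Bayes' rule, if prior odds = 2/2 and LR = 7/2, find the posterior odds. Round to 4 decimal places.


Bayes' rule in odds form: posterior odds = prior odds * LR
= (2 * 7) / (2 * 2)
= 14/4 = 3.5

3.5


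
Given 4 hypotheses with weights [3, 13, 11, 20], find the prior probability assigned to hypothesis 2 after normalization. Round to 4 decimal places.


To normalize, divide each weight by the sum of all weights.
Sum = 47
Prior(H2) = 13/47 = 0.2766

0.2766


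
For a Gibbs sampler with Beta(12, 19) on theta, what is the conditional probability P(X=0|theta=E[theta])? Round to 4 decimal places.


E[theta] = 12/(12+19) = 0.3871
P(X=0|theta) = 1 - theta = 0.6129

0.6129


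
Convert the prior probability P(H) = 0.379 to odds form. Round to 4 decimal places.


P(not H) = 1 - 0.379 = 0.621
Odds = 0.379 / 0.621 = 0.6103

0.6103


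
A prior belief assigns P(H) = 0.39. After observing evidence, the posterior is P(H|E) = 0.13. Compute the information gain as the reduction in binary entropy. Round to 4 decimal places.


H(prior) = -0.39*log2(0.39) - 0.61*log2(0.61)
= 0.9648
H(post) = -0.13*log2(0.13) - 0.87*log2(0.87)
= 0.5574
IG = 0.9648 - 0.5574 = 0.4074

0.4074


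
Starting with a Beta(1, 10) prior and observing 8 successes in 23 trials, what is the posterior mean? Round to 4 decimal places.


Posterior parameters: alpha = 1 + 8 = 9
beta = 10 + 15 = 25
Posterior mean = alpha / (alpha + beta) = 9 / 34
= 0.2647

0.2647


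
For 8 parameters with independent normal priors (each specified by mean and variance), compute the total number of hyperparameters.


A normal prior has 2 hyperparameters per parameter.
Total = 8 * 2 = 16

16


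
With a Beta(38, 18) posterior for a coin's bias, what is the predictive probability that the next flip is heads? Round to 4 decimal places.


The predictive probability equals the posterior mean.
P(next = heads) = alpha / (alpha + beta)
= 38 / 56 = 0.6786

0.6786


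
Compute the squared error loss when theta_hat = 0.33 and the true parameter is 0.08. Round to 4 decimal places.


L = (theta_hat - theta_true)^2
= (0.33 - 0.08)^2
= 0.25^2 = 0.0625

0.0625


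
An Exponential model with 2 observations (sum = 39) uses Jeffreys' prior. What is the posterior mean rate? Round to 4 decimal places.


Posterior Gamma(2, 39)
E[lambda] = 2/39 = 0.0513

0.0513


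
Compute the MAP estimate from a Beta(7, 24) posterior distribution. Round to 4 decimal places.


MAP = mode of Beta distribution
= (alpha - 1)/(alpha + beta - 2)
= (7-1)/(7+24-2)
= 6/29 = 0.2069

0.2069


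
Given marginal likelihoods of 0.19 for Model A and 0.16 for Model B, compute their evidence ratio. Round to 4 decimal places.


Ratio = ML(A) / ML(B) = 0.19/0.16
= 1.1875

1.1875


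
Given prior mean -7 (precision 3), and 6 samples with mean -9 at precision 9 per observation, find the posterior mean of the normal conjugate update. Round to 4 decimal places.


The posterior mean is a precision-weighted average of prior and data.
Post. prec. = 3 + 54 = 57
Post. mean = (-21 + -486)/57 = -507/57 = -8.8947

-8.8947


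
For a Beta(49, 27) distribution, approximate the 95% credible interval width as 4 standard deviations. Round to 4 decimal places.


Variance of Beta(a,b) = ab / ((a+b)^2 * (a+b+1))
= 49*27 / ((76)^2 * 77)
= 0.003
SD = sqrt(0.003) = 0.0545
Width = 4 * SD = 0.2182

0.2182


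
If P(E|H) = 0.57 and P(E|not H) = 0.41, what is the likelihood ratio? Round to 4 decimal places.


Likelihood ratio = P(E|H) / P(E|not H)
= 0.57 / 0.41
= 1.3902

1.3902


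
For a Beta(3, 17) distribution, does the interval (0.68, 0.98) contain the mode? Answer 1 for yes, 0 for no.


Mode of Beta(a,b) = (a-1)/(a+b-2)
= (3-1)/(3+17-2) = 0.1111
Check: 0.68 <= 0.1111 <= 0.98?
Result: 0

0


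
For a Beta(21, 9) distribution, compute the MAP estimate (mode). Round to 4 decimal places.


MAP = mode = (a-1)/(a+b-2)
= (21-1)/(21+9-2)
= 20/28 = 0.7143

0.7143


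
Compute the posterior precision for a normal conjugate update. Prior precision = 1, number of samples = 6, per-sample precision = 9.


tau_post = tau_0 + n * tau
= 1 + 6 * 9 = 55

55


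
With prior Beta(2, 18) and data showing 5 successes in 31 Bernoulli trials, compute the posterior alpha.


Conjugate update: alpha_posterior = alpha_prior + k
= 2 + 5 = 7

7


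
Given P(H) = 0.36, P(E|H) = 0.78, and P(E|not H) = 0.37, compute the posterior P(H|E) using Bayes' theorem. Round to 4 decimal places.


By Bayes' theorem: P(H|E) = P(E|H)*P(H) / P(E)
P(E) = P(E|H)*P(H) + P(E|not H)*P(not H)
P(E) = 0.78*0.36 + 0.37*0.64 = 0.5176
P(H|E) = 0.78*0.36 / 0.5176 = 0.5425

0.5425


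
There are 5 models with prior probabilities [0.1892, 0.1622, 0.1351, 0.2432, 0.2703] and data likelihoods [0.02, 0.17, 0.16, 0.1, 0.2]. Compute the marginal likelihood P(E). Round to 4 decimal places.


P(E) = sum over models of P(M_i) * P(E|M_i)
= 0.1892*0.02 + 0.1622*0.17 + 0.1351*0.16 + 0.2432*0.1 + 0.2703*0.2
= 0.1314

0.1314


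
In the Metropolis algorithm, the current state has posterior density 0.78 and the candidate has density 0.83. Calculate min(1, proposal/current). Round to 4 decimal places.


Ratio = 0.83/0.78 = 1.0641
Acceptance probability = min(1, 1.0641)
= 1.0

1.0


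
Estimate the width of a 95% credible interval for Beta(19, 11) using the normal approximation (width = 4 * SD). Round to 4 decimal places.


For Beta(a,b): Var = ab/((a+b)^2(a+b+1))
Var = 0.0075, SD = 0.0866
Approximate 95% CI width = 4 * 0.0866 = 0.3462

0.3462


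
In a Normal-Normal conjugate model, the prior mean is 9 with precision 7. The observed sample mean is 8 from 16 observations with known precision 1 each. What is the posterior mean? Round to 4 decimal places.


Posterior precision = tau0 + n*tau = 7 + 16*1 = 23
Posterior mean = (tau0*mu0 + n*tau*xbar) / posterior_precision
= (7*9 + 16*1*8) / 23
= 191 / 23 = 8.3043

8.3043


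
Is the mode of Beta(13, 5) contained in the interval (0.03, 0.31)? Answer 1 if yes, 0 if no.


Mode = (a-1)/(a+b-2) = 12/16 = 0.75
Interval: (0.03, 0.31)
Contains mode? 0

0


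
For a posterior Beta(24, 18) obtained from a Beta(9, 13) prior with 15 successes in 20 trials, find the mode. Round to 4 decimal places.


Mode = (alpha - 1) / (alpha + beta - 2)
= 23 / 40
= 0.575

0.575


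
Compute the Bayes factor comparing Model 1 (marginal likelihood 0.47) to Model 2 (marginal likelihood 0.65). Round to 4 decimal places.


BF12 = marginal likelihood of M1 / marginal likelihood of M2
= 0.47/0.65
= 0.7231

0.7231


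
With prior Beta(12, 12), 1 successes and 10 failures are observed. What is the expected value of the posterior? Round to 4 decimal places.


Posterior = Beta(13, 22)
E[theta] = alpha/(alpha+beta)
= 13/35 = 0.3714

0.3714


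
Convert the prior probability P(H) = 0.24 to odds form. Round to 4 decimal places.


P(not H) = 1 - 0.24 = 0.76
Odds = 0.24 / 0.76 = 0.3158

0.3158


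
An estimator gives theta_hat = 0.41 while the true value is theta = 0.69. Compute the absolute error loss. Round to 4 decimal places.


The absolute error loss is |theta_hat - theta|
= |0.41 - 0.69|
= 0.28

0.28


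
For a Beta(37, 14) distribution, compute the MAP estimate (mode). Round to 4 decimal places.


MAP = mode = (a-1)/(a+b-2)
= (37-1)/(37+14-2)
= 36/49 = 0.7347

0.7347


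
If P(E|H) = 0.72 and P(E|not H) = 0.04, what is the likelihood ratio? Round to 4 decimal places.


Likelihood ratio = P(E|H) / P(E|not H)
= 0.72 / 0.04
= 18.0

18.0


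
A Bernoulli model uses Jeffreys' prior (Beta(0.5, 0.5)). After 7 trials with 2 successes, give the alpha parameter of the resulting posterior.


Posterior = Beta(prior_alpha + successes, prior_beta + failures)
= Beta(0.5 + 2, 0.5 + 5)
Posterior alpha = 0.5 + k = 0.5 + 2 = 2.5

2.5


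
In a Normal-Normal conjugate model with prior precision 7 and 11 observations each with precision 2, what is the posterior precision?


Posterior precision = prior precision + n * observation precision
= 7 + 11 * 2
= 7 + 22 = 29

29


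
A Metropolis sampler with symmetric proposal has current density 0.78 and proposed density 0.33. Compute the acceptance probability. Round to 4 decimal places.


For symmetric proposals, acceptance = min(1, pi(x*)/pi(x))
= min(1, 0.33/0.78)
= min(1, 0.4231) = 0.4231

0.4231


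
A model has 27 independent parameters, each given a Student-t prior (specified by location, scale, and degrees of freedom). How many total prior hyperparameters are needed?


Each Student-t prior needs 3 hyperparameters (location, scale, and degrees of freedom).
Total = 3 * 27 = 81

81


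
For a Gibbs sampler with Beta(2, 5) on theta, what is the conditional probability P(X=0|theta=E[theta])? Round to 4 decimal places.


E[theta] = 2/(2+5) = 0.2857
P(X=0|theta) = 1 - theta = 0.7143

0.7143


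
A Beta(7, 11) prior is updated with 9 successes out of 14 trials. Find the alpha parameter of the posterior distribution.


In the Beta-Binomial conjugate update:
alpha_post = alpha_prior + successes
= 7 + 9
= 16

16


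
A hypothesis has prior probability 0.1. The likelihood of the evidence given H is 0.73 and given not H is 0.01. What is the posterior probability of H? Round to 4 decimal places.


Using Bayes' theorem:
P(E) = 0.1 * 0.73 + 0.9 * 0.01
P(E) = 0.082
P(H|E) = (0.1 * 0.73) / 0.082 = 0.8902

0.8902


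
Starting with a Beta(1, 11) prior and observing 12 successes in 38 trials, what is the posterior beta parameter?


Posterior beta = prior beta + failures
Failures = 38 - 12 = 26
beta_post = 11 + 26 = 37

37


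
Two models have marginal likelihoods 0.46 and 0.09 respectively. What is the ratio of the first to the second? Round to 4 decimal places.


Evidence ratio = 0.46 / 0.09
= 5.1111

5.1111


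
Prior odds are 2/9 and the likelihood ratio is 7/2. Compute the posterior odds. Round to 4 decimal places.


Posterior odds = prior odds * likelihood ratio
= (2/9) * (7/2)
= 14 / 18
= 0.7778

0.7778


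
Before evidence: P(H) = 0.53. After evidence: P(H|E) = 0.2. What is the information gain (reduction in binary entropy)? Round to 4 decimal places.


Prior entropy = 0.9974
Posterior entropy = 0.7219
Information gain = 0.9974 - 0.7219 = 0.2755

0.2755


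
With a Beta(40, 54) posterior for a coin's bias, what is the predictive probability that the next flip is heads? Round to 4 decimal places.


The predictive probability equals the posterior mean.
P(next = heads) = alpha / (alpha + beta)
= 40 / 94 = 0.4255

0.4255


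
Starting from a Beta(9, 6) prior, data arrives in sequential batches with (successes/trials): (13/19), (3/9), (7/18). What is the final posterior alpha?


In sequential Bayesian updating, we sum all successes.
Total successes = 23
Final alpha = 9 + 23 = 32

32


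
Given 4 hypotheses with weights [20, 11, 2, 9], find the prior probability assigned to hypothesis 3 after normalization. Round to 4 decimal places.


To normalize, divide each weight by the sum of all weights.
Sum = 42
Prior(H3) = 2/42 = 0.0476

0.0476


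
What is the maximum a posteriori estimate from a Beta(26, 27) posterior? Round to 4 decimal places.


The MAP estimate equals the mode of the distribution.
Mode of Beta(a,b) = (a-1)/(a+b-2)
= 25/51
= 0.4902

0.4902


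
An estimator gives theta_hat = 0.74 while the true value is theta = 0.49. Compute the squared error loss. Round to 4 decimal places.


The squared error loss is (theta_hat - theta)^2
= (0.74 - 0.49)^2
= (0.25)^2 = 0.0625

0.0625


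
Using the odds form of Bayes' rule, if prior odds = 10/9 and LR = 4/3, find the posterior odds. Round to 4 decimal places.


Bayes' rule in odds form: posterior odds = prior odds * LR
= (10 * 4) / (9 * 3)
= 40/27 = 1.4815

1.4815


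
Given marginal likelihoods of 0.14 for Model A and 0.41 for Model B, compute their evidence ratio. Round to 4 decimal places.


Ratio = ML(A) / ML(B) = 0.14/0.41
= 0.3415

0.3415


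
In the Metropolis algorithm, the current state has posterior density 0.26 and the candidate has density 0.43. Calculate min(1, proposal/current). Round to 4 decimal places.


Ratio = 0.43/0.26 = 1.6538
Acceptance probability = min(1, 1.6538)
= 1.0

1.0


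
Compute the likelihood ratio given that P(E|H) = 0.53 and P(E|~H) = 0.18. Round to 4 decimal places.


LR = P(E|H) / P(E|~H)
= 0.53 / 0.18 = 2.9444

2.9444


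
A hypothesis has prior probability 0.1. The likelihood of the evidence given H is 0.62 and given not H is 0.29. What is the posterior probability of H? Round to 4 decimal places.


Using Bayes' theorem:
P(E) = 0.1 * 0.62 + 0.9 * 0.29
P(E) = 0.323
P(H|E) = (0.1 * 0.62) / 0.323 = 0.192

0.192


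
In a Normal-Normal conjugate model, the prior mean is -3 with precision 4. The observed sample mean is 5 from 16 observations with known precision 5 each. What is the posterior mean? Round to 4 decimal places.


Posterior precision = tau0 + n*tau = 4 + 16*5 = 84
Posterior mean = (tau0*mu0 + n*tau*xbar) / posterior_precision
= (4*-3 + 16*5*5) / 84
= 388 / 84 = 4.619

4.619


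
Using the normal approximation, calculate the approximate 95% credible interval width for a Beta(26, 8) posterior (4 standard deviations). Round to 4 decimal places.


Var(Beta) = 26*8/(34^2 * 35) = 0.0051
SD = 0.0717
Width ~ 4*SD = 0.2868

0.2868


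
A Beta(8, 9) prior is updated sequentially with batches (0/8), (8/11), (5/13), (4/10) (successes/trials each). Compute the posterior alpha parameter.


Sequential conjugate updating is equivalent to a single batch update.
Total successes across all batches = 17
alpha_posterior = alpha_prior + total_successes = 8 + 17
= 25

25


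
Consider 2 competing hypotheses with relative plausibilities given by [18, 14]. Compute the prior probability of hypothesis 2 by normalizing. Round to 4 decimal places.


Sum of weights = 18 + 14 = 32
Normalized prior for H2 = 14 / 32
= 0.4375

0.4375


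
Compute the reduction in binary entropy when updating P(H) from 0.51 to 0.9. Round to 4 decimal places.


H_before = -p*log2(p) - (1-p)*log2(1-p) for p=0.51: 0.9997
H_after for p=0.9: 0.469
Reduction = 0.9997 - 0.469 = 0.5307

0.5307


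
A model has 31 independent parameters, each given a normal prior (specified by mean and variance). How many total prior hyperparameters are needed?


Each normal prior needs 2 hyperparameters (mean and variance).
Total = 2 * 31 = 62

62


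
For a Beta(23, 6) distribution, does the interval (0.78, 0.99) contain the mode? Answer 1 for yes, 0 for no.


Mode of Beta(a,b) = (a-1)/(a+b-2)
= (23-1)/(23+6-2) = 0.8148
Check: 0.78 <= 0.8148 <= 0.99?
Result: 1

1


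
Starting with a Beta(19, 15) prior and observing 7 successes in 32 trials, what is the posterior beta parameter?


Posterior beta = prior beta + failures
Failures = 32 - 7 = 25
beta_post = 15 + 25 = 40

40


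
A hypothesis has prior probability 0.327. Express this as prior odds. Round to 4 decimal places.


Odds = P(H) / P(not H) = 0.327 / 0.673
= 0.4859

0.4859


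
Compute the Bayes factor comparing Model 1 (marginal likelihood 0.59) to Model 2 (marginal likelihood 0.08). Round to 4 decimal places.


BF12 = marginal likelihood of M1 / marginal likelihood of M2
= 0.59/0.08
= 7.375

7.375


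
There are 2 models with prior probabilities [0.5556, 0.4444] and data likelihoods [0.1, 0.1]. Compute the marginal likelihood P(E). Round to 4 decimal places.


P(E) = sum over models of P(M_i) * P(E|M_i)
= 0.5556*0.1 + 0.4444*0.1
= 0.1

0.1


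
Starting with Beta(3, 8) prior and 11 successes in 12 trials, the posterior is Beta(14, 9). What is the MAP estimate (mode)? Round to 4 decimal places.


The mode of Beta(a, b) when a > 1 and b > 1 is (a-1)/(a+b-2)
= (14 - 1) / (14 + 9 - 2)
= 13 / 21
= 0.619

0.619


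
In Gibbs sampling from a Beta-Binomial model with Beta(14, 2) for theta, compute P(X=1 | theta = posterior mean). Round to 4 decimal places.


Posterior mean = alpha/(alpha+beta) = 14/16 = 0.875
P(X=1|theta=mean) = theta = 0.875

0.875


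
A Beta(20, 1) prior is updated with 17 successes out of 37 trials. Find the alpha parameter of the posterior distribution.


In the Beta-Binomial conjugate update:
alpha_post = alpha_prior + successes
= 20 + 17
= 37

37


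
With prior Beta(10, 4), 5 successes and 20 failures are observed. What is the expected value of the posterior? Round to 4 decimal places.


Posterior = Beta(15, 24)
E[theta] = alpha/(alpha+beta)
= 15/39 = 0.3846

0.3846


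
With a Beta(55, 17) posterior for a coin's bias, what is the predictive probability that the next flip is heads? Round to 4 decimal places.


The predictive probability equals the posterior mean.
P(next = heads) = alpha / (alpha + beta)
= 55 / 72 = 0.7639

0.7639


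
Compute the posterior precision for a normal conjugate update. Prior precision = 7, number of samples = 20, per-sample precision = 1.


tau_post = tau_0 + n * tau
= 7 + 20 * 1 = 27

27


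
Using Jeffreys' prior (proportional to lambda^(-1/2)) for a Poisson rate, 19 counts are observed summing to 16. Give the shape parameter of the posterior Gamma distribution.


Conjugate update: Gamma(prior_shape + S, prior_rate + n).
Prior shape = 0.5, prior rate = 0.
Posterior shape = 0.5 + S = 0.5 + 16 = 16.5

16.5


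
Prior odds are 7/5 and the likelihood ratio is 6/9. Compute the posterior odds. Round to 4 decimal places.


Posterior odds = prior odds * likelihood ratio
= (7/5) * (6/9)
= 42 / 45
= 0.9333

0.9333


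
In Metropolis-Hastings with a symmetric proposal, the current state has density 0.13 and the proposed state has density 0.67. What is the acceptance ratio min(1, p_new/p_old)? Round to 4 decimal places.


Ratio = p_new / p_old = 0.67 / 0.13 = 5.1538
Acceptance = min(1, 5.1538) = 1.0

1.0


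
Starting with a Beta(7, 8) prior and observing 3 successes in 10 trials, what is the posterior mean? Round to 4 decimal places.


Posterior parameters: alpha = 7 + 3 = 10
beta = 8 + 7 = 15
Posterior mean = alpha / (alpha + beta) = 10 / 25
= 0.4

0.4


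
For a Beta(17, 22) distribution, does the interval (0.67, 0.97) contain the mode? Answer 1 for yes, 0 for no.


Mode of Beta(a,b) = (a-1)/(a+b-2)
= (17-1)/(17+22-2) = 0.4324
Check: 0.67 <= 0.4324 <= 0.97?
Result: 0

0


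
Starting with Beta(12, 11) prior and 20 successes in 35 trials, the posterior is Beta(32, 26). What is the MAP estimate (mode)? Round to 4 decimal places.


The mode of Beta(a, b) when a > 1 and b > 1 is (a-1)/(a+b-2)
= (32 - 1) / (32 + 26 - 2)
= 31 / 56
= 0.5536

0.5536


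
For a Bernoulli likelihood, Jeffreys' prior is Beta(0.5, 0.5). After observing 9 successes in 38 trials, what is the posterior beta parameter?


Jeffreys' prior for Bernoulli is Beta(0.5, 0.5).
Posterior is Beta(0.5 + k, 0.5 + n - k).
Posterior beta = 0.5 + (n - k) = 0.5 + 29 = 29.5

29.5


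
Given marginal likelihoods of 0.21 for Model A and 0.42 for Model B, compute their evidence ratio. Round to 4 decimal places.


Ratio = ML(A) / ML(B) = 0.21/0.42
= 0.5

0.5


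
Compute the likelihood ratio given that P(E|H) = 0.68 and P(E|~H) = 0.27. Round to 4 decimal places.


LR = P(E|H) / P(E|~H)
= 0.68 / 0.27 = 2.5185

2.5185


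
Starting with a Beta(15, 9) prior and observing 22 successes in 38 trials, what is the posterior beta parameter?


Posterior beta = prior beta + failures
Failures = 38 - 22 = 16
beta_post = 9 + 16 = 25

25


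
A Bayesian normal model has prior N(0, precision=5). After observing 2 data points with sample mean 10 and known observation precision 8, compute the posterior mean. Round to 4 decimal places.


Posterior mean = (prior_precision * prior_mean + n * data_precision * data_mean) / (prior_precision + n * data_precision)
Numerator = 5*0 + 2*8*10 = 160
Denominator = 5 + 2*8 = 21
Posterior mean = 7.619

7.619


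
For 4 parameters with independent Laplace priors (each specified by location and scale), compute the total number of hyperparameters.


A Laplace prior has 2 hyperparameters per parameter.
Total = 4 * 2 = 8

8


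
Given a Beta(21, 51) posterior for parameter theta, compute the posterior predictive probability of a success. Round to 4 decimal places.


For a Beta-Bernoulli model, the predictive probability is the mean:
P(success) = 21/(21+51) = 21/72 = 0.2917

0.2917


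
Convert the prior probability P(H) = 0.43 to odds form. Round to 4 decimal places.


P(not H) = 1 - 0.43 = 0.57
Odds = 0.43 / 0.57 = 0.7544

0.7544


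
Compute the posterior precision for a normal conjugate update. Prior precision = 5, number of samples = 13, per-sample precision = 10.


tau_post = tau_0 + n * tau
= 5 + 13 * 10 = 135

135


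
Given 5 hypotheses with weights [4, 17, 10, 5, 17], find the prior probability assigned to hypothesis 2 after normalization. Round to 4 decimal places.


To normalize, divide each weight by the sum of all weights.
Sum = 53
Prior(H2) = 17/53 = 0.3208

0.3208


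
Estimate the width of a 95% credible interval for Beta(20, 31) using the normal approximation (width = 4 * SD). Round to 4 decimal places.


For Beta(a,b): Var = ab/((a+b)^2(a+b+1))
Var = 0.0046, SD = 0.0677
Approximate 95% CI width = 4 * 0.0677 = 0.2708

0.2708


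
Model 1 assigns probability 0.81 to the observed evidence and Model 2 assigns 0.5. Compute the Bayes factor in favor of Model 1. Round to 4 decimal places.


BF = P(data|M1) / P(data|M2)
= 0.81 / 0.5 = 1.62

1.62


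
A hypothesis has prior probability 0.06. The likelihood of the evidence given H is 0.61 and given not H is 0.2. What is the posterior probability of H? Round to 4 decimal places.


Using Bayes' theorem:
P(E) = 0.06 * 0.61 + 0.94 * 0.2
P(E) = 0.2246
P(H|E) = (0.06 * 0.61) / 0.2246 = 0.163

0.163


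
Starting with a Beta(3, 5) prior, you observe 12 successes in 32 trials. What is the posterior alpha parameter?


For a Beta-Binomial conjugate model:
Posterior alpha = prior alpha + number of successes
= 3 + 12 = 15

15


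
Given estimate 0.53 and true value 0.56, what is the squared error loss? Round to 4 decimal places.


Squared error = (estimate - true)^2
Difference = -0.03
Loss = -0.03^2 = 0.0009

0.0009


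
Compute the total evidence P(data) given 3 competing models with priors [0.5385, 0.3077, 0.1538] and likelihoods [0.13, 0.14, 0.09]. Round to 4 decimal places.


Marginal likelihood = sum P(model_i) * P(data|model_i)
Model 1: 0.5385 * 0.13 = 0.07
Model 2: 0.3077 * 0.14 = 0.0431
Model 3: 0.1538 * 0.09 = 0.0138
Total = 0.1269

0.1269


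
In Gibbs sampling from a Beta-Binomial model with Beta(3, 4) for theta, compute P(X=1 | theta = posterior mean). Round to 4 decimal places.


Posterior mean = alpha/(alpha+beta) = 3/7 = 0.4286
P(X=1|theta=mean) = theta = 0.4286

0.4286


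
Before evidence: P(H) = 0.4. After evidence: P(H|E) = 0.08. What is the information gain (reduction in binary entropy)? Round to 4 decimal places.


Prior entropy = 0.971
Posterior entropy = 0.4022
Information gain = 0.971 - 0.4022 = 0.5688

0.5688


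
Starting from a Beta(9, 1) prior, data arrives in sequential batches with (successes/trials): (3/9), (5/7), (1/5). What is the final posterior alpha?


In sequential Bayesian updating, we sum all successes.
Total successes = 9
Final alpha = 9 + 9 = 18

18


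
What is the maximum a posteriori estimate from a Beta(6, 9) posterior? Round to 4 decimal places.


The MAP estimate equals the mode of the distribution.
Mode of Beta(a,b) = (a-1)/(a+b-2)
= 5/13
= 0.3846

0.3846


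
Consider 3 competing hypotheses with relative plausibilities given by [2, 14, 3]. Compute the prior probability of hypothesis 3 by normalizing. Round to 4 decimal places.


Sum of weights = 2 + 14 + 3 = 19
Normalized prior for H3 = 3 / 19
= 0.1579

0.1579


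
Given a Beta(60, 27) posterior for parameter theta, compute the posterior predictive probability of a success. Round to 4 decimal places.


For a Beta-Bernoulli model, the predictive probability is the mean:
P(success) = 60/(60+27) = 60/87 = 0.6897

0.6897


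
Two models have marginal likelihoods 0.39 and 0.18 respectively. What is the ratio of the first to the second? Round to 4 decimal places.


Evidence ratio = 0.39 / 0.18
= 2.1667

2.1667


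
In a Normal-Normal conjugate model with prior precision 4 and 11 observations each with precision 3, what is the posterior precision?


Posterior precision = prior precision + n * observation precision
= 4 + 11 * 3
= 4 + 33 = 37

37


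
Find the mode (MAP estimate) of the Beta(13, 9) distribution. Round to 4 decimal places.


For Beta(a,b) with a,b > 1:
Mode = (a-1)/(a+b-2) = (13-1)/(22-2)
= 12/20 = 0.6

0.6


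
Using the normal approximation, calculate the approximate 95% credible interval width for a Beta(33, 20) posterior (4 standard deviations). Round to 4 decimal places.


Var(Beta) = 33*20/(53^2 * 54) = 0.0044
SD = 0.066
Width ~ 4*SD = 0.2639

0.2639


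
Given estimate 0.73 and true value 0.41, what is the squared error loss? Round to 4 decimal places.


Squared error = (estimate - true)^2
Difference = 0.32
Loss = 0.32^2 = 0.1024

0.1024


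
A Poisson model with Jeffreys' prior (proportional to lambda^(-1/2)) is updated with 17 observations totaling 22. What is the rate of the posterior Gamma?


Posterior = Gamma(0.5 + S, n)
= Gamma(0.5 + 22, 17)
Posterior rate = 0 + n = 17

17.0


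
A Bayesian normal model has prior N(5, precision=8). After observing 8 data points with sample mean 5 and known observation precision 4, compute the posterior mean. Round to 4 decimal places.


Posterior mean = (prior_precision * prior_mean + n * data_precision * data_mean) / (prior_precision + n * data_precision)
Numerator = 8*5 + 8*4*5 = 200
Denominator = 8 + 8*4 = 40
Posterior mean = 5.0

5.0


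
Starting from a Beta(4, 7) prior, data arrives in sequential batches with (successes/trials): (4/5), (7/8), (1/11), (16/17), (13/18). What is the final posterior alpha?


In sequential Bayesian updating, we sum all successes.
Total successes = 41
Final alpha = 4 + 41 = 45

45


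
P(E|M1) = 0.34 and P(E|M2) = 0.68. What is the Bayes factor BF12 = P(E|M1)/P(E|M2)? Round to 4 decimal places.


Bayes factor BF12 = P(E|M1) / P(E|M2)
= 0.34 / 0.68
= 0.5

0.5


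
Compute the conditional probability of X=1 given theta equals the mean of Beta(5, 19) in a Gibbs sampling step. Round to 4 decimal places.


Mean of Beta(5, 19) = 0.2083
P(X=1 | theta=0.2083) = 0.2083

0.2083


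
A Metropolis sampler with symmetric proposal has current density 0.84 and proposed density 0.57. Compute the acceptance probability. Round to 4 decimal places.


For symmetric proposals, acceptance = min(1, pi(x*)/pi(x))
= min(1, 0.57/0.84)
= min(1, 0.6786) = 0.6786

0.6786


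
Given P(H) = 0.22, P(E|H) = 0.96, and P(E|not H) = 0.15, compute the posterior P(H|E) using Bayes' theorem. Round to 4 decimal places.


By Bayes' theorem: P(H|E) = P(E|H)*P(H) / P(E)
P(E) = P(E|H)*P(H) + P(E|not H)*P(not H)
P(E) = 0.96*0.22 + 0.15*0.78 = 0.3282
P(H|E) = 0.96*0.22 / 0.3282 = 0.6435

0.6435


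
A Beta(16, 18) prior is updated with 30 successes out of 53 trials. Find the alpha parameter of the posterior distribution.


In the Beta-Binomial conjugate update:
alpha_post = alpha_prior + successes
= 16 + 30
= 46

46


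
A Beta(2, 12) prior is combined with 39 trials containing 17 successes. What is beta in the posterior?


In conjugate updating:
beta_posterior = beta_prior + (n - k)
= 12 + (39 - 17)
= 12 + 22 = 34

34


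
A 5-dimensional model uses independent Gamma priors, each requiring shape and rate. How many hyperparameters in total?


Per parameter: 2 (shape and rate).
Total = 5 * 2 = 10

10


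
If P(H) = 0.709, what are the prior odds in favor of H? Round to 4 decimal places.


Prior odds = P(H) / (1 - P(H))
= 0.709 / 0.291
= 2.4364

2.4364


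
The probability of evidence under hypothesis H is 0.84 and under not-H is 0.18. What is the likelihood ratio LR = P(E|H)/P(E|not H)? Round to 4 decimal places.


LR = 0.84 / 0.18
= 4.6667

4.6667


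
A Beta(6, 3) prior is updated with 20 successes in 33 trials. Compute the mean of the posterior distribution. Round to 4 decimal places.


After update: Beta(26, 16)
Mean = 26 / (26 + 16) = 26 / 42
= 0.619

0.619


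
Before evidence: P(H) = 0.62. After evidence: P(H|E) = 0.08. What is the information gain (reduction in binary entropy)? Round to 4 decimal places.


Prior entropy = 0.958
Posterior entropy = 0.4022
Information gain = 0.958 - 0.4022 = 0.5559

0.5559


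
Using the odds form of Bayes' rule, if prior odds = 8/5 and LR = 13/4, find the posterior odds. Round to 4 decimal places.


Bayes' rule in odds form: posterior odds = prior odds * LR
= (8 * 13) / (5 * 4)
= 104/20 = 5.2

5.2


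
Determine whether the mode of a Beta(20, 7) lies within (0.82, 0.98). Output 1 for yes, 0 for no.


First find the mode: (a-1)/(a+b-2) = 0.76
Is 0.76 in (0.82, 0.98)? 0

0


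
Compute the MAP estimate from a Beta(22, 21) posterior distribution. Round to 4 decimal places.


MAP = mode of Beta distribution
= (alpha - 1)/(alpha + beta - 2)
= (22-1)/(22+21-2)
= 21/41 = 0.5122

0.5122


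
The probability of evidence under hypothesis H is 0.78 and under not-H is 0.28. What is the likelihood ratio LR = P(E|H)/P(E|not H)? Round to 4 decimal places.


LR = 0.78 / 0.28
= 2.7857

2.7857


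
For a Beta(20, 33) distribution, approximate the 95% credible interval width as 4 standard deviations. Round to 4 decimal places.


Variance of Beta(a,b) = ab / ((a+b)^2 * (a+b+1))
= 20*33 / ((53)^2 * 54)
= 0.0044
SD = sqrt(0.0044) = 0.066
Width = 4 * SD = 0.2639

0.2639


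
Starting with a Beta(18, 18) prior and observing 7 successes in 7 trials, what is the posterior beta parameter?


Posterior beta = prior beta + failures
Failures = 7 - 7 = 0
beta_post = 18 + 0 = 18

18


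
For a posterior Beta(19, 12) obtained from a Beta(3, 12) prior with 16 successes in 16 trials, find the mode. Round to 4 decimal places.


Mode = (alpha - 1) / (alpha + beta - 2)
= 18 / 29
= 0.6207

0.6207


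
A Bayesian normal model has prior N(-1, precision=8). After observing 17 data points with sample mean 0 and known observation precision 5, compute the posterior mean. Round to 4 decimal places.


Posterior mean = (prior_precision * prior_mean + n * data_precision * data_mean) / (prior_precision + n * data_precision)
Numerator = 8*-1 + 17*5*0 = -8
Denominator = 8 + 17*5 = 93
Posterior mean = -0.086

-0.086


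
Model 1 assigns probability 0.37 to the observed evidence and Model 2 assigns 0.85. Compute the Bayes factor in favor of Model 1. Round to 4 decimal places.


BF = P(data|M1) / P(data|M2)
= 0.37 / 0.85 = 0.4353

0.4353


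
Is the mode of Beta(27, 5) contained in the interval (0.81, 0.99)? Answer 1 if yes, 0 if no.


Mode = (a-1)/(a+b-2) = 26/30 = 0.8667
Interval: (0.81, 0.99)
Contains mode? 1

1


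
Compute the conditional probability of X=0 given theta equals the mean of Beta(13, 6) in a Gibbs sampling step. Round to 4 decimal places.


Mean of Beta(13, 6) = 0.6842
P(X=0 | theta=0.6842) = 0.3158

0.3158


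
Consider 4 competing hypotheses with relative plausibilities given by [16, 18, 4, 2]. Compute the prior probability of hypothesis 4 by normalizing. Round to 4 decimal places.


Sum of weights = 16 + 18 + 4 + 2 = 40
Normalized prior for H4 = 2 / 40
= 0.05

0.05


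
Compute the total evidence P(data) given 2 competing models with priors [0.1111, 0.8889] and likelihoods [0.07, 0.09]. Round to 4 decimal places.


Marginal likelihood = sum P(model_i) * P(data|model_i)
Model 1: 0.1111 * 0.07 = 0.0078
Model 2: 0.8889 * 0.09 = 0.08
Total = 0.0878

0.0878


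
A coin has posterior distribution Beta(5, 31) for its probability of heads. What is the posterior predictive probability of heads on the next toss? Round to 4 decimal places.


Posterior predictive = E[theta] = alpha/(alpha+beta)
= 5/36
= 0.1389

0.1389


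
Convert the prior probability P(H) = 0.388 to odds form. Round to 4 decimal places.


P(not H) = 1 - 0.388 = 0.612
Odds = 0.388 / 0.612 = 0.634

0.634


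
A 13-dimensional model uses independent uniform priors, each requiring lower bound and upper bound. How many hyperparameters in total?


Per parameter: 2 (lower bound and upper bound).
Total = 13 * 2 = 26

26


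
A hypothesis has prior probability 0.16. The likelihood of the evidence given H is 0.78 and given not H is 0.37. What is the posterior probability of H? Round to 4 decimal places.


Using Bayes' theorem:
P(E) = 0.16 * 0.78 + 0.84 * 0.37
P(E) = 0.4356
P(H|E) = (0.16 * 0.78) / 0.4356 = 0.2865

0.2865


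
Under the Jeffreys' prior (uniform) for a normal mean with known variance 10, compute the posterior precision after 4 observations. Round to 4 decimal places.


Prior precision = 0 (flat prior).
Post. prec. = 0 + n/var = 4/10 = 0.4

0.4


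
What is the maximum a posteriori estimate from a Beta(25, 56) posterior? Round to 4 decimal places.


The MAP estimate equals the mode of the distribution.
Mode of Beta(a,b) = (a-1)/(a+b-2)
= 24/79
= 0.3038

0.3038


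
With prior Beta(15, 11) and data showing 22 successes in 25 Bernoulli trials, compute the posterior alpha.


Conjugate update: alpha_posterior = alpha_prior + k
= 15 + 22 = 37

37


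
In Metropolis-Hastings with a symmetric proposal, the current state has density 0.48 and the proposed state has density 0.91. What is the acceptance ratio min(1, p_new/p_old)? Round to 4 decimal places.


Ratio = p_new / p_old = 0.91 / 0.48 = 1.8958
Acceptance = min(1, 1.8958) = 1.0

1.0


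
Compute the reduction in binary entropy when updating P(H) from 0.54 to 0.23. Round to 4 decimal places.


H_before = -p*log2(p) - (1-p)*log2(1-p) for p=0.54: 0.9954
H_after for p=0.23: 0.778
Reduction = 0.9954 - 0.778 = 0.2174

0.2174


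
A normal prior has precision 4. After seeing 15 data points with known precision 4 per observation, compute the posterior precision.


In the conjugate normal model, precisions add:
tau_posterior = tau_prior + n * tau_data
= 4 + 15*4 = 64

64


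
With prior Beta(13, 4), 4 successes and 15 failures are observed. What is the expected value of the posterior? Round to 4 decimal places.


Posterior = Beta(17, 19)
E[theta] = alpha/(alpha+beta)
= 17/36 = 0.4722

0.4722


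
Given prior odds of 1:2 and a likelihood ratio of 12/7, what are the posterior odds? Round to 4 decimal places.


Posterior odds = prior odds * LR
Prior odds = 1/2 = 0.5
LR = 12/7 = 1.7143
Posterior odds = 0.5 * 1.7143 = 0.8571

0.8571


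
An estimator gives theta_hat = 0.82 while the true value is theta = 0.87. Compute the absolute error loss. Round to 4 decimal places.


The absolute error loss is |theta_hat - theta|
= |0.82 - 0.87|
= 0.05

0.05


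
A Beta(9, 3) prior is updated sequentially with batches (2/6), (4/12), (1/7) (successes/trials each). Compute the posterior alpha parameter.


Sequential conjugate updating is equivalent to a single batch update.
Total successes across all batches = 7
alpha_posterior = alpha_prior + total_successes = 9 + 7
= 16

16


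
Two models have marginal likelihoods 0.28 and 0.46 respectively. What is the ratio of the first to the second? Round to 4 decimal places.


Evidence ratio = 0.28 / 0.46
= 0.6087

0.6087


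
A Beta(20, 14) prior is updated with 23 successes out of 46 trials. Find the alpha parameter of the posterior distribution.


In the Beta-Binomial conjugate update:
alpha_post = alpha_prior + successes
= 20 + 23
= 43

43


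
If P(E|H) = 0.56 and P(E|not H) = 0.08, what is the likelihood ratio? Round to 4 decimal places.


Likelihood ratio = P(E|H) / P(E|not H)
= 0.56 / 0.08
= 7.0

7.0


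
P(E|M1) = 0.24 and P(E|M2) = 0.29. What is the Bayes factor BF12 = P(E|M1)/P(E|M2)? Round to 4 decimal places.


Bayes factor BF12 = P(E|M1) / P(E|M2)
= 0.24 / 0.29
= 0.8276

0.8276


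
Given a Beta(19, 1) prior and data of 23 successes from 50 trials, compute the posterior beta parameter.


Number of failures = 50 - 23 = 27
Posterior beta = 1 + 27 = 28

28


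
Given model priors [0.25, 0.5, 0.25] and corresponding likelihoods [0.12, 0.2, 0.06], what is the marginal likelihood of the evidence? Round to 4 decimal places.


P(E) = sum_i P(M_i) P(E|M_i)
= 0.03 + 0.1 + 0.015
= 0.145

0.145


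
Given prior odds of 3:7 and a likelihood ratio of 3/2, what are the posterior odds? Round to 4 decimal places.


Posterior odds = prior odds * LR
Prior odds = 3/7 = 0.4286
LR = 3/2 = 1.5
Posterior odds = 0.4286 * 1.5 = 0.6429

0.6429


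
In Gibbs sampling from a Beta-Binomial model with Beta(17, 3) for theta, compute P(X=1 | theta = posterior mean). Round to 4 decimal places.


Posterior mean = alpha/(alpha+beta) = 17/20 = 0.85
P(X=1|theta=mean) = theta = 0.85

0.85


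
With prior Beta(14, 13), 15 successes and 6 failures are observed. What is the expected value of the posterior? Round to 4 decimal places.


Posterior = Beta(29, 19)
E[theta] = alpha/(alpha+beta)
= 29/48 = 0.6042

0.6042


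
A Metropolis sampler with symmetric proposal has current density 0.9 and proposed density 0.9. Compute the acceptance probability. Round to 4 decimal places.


For symmetric proposals, acceptance = min(1, pi(x*)/pi(x))
= min(1, 0.9/0.9)
= min(1, 1.0) = 1.0

1.0


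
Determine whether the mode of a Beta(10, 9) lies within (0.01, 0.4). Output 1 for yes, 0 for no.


First find the mode: (a-1)/(a+b-2) = 0.5294
Is 0.5294 in (0.01, 0.4)? 0

0


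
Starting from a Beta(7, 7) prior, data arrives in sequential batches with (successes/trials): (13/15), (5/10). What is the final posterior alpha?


In sequential Bayesian updating, we sum all successes.
Total successes = 18
Final alpha = 7 + 18 = 25

25


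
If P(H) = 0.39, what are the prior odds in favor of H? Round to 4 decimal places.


Prior odds = P(H) / (1 - P(H))
= 0.39 / 0.61
= 0.6393

0.6393


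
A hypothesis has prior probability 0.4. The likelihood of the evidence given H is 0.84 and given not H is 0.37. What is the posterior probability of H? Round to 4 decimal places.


Using Bayes' theorem:
P(E) = 0.4 * 0.84 + 0.6 * 0.37
P(E) = 0.558
P(H|E) = (0.4 * 0.84) / 0.558 = 0.6022

0.6022


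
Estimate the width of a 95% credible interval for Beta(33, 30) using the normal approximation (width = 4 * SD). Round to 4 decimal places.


For Beta(a,b): Var = ab/((a+b)^2(a+b+1))
Var = 0.0039, SD = 0.0624
Approximate 95% CI width = 4 * 0.0624 = 0.2497

0.2497


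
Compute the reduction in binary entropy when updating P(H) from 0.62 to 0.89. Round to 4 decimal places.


H_before = -p*log2(p) - (1-p)*log2(1-p) for p=0.62: 0.958
H_after for p=0.89: 0.4999
Reduction = 0.958 - 0.4999 = 0.4581

0.4581


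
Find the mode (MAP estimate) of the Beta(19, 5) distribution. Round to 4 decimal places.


For Beta(a,b) with a,b > 1:
Mode = (a-1)/(a+b-2) = (19-1)/(24-2)
= 18/22 = 0.8182

0.8182
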